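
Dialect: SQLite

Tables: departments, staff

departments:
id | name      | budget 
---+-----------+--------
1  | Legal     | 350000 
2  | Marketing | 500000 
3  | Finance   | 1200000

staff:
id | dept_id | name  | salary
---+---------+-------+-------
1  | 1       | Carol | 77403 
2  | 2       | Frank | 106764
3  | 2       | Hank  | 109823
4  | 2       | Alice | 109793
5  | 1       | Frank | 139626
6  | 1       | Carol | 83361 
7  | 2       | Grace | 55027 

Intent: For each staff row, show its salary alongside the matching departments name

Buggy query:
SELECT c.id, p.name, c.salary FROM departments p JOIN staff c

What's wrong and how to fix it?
Bug: Missing join condition: each staff row is matched to all departments rows instead of just its own

Fix: Add ON c.dept_id = p.id to the JOIN

Corrected query:
SELECT c.id, p.name, c.salary FROM departments p JOIN staff c ON c.dept_id = p.id

Result:
id | name      | salary
---+-----------+-------
1  | Legal     | 77403 
2  | Marketing | 106764
3  | Marketing | 109823
4  | Marketing | 109793
5  | Legal     | 139626
6  | Legal     | 83361 
7  | Marketing | 55027 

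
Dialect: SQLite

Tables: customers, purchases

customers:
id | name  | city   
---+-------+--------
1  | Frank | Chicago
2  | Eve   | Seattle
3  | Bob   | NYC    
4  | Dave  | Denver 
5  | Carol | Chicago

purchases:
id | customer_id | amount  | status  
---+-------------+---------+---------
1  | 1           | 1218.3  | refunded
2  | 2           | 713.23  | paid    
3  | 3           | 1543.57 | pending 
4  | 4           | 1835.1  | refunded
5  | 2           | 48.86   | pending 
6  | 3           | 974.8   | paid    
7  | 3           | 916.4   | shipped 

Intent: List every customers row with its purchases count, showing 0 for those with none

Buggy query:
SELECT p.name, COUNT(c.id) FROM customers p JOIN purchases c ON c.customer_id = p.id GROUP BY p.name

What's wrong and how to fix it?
Bug: An inner join excludes parents with zero children

Fix: Use LEFT JOIN so parents without children still appear (COUNT(c.id) gives 0)

Corrected query:
SELECT p.name, COUNT(c.id) FROM customers p LEFT JOIN purchases c ON c.customer_id = p.id GROUP BY p.name

Result:
name  | COUNT(c.id)
------+------------
Bob   | 3          
Carol | 0          
Dave  | 1          
Eve   | 2          
Frank | 1          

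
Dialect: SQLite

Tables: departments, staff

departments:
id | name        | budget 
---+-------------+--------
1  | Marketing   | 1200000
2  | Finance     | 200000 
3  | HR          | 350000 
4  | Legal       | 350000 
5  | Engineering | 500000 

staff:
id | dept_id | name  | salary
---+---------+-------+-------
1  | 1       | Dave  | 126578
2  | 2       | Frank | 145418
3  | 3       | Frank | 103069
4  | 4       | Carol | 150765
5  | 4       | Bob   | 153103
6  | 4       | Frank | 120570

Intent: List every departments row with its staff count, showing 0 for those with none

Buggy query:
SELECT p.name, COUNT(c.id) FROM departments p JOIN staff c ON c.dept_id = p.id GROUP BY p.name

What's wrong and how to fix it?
Bug: An inner join excludes parents with zero children

Fix: Switch to LEFT JOIN to retain unmatched parent rows

Corrected query:
SELECT p.name, COUNT(c.id) FROM departments p LEFT JOIN staff c ON c.dept_id = p.id GROUP BY p.name

Result:
name        | COUNT(c.id)
------------+------------
Engineering | 0          
Finance     | 1          
HR          | 1          
Legal       | 3          
Marketing   | 1          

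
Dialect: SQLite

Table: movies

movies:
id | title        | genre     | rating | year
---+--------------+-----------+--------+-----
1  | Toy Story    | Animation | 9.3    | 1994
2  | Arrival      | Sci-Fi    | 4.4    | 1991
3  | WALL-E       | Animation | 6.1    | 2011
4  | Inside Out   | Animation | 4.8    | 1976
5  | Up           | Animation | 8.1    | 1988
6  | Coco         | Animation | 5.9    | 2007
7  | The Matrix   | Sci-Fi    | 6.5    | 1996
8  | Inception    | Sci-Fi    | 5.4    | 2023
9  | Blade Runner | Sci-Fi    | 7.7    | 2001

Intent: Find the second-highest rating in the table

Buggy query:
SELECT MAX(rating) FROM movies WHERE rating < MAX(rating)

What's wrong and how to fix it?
Bug: MAX(rating) on the right of the comparison is an aggregate-in-WHERE error

Fix: Compute the overall MAX in a subquery, then take MAX of rows below it

Corrected query:
SELECT MAX(rating) FROM movies WHERE rating < (SELECT MAX(rating) FROM movies)

Result:
MAX(rating)
-----------
8.1        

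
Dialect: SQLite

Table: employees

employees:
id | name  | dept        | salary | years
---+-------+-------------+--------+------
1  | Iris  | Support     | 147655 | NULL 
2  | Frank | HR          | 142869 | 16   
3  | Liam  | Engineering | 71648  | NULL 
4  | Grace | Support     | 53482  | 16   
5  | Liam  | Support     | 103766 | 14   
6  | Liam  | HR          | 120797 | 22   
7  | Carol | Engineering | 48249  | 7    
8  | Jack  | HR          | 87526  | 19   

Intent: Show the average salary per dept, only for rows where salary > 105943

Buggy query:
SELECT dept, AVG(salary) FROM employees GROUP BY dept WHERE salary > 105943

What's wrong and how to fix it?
Bug: Row-level WHERE must come before GROUP BY in the clause order

Fix: Place WHERE between FROM and GROUP BY

Corrected query:
SELECT dept, AVG(salary) FROM employees WHERE salary > 105943 GROUP BY dept

Result:
dept    | AVG(salary)
--------+------------
HR      | 131833     
Support | 147655     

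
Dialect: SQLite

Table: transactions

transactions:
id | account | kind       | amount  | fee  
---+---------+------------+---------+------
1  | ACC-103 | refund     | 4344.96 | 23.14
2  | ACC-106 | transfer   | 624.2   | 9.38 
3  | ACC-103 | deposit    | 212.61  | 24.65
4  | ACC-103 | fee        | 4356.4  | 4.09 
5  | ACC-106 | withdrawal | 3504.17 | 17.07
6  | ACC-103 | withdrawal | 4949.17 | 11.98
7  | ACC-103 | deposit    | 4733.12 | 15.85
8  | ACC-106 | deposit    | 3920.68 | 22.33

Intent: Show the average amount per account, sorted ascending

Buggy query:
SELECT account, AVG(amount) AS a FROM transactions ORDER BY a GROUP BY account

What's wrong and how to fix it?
Bug: GROUP BY must precede ORDER BY

Fix: Reorder: SELECT … FROM … GROUP BY … ORDER BY …

Corrected query:
SELECT account, AVG(amount) AS a FROM transactions GROUP BY account ORDER BY a

Result:
account | a          
--------+------------
ACC-106 | 2683.016667
ACC-103 | 3719.252   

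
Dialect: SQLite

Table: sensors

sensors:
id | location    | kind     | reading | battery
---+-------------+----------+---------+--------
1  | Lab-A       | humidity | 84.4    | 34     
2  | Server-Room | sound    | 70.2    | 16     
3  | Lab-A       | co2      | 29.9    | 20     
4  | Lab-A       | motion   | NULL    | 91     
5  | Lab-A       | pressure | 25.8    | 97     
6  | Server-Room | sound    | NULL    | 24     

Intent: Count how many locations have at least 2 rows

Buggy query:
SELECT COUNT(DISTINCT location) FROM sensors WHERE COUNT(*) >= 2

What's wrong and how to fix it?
Bug: COUNT(*) cannot appear in WHERE; the per-group count doesn't exist yet

Fix: Group first with HAVING COUNT(*) >= 2, then COUNT the resulting groups

Corrected query:
SELECT COUNT(*) FROM (SELECT location FROM sensors GROUP BY location HAVING COUNT(*) >= 2)

Result:
COUNT(*)
--------
2       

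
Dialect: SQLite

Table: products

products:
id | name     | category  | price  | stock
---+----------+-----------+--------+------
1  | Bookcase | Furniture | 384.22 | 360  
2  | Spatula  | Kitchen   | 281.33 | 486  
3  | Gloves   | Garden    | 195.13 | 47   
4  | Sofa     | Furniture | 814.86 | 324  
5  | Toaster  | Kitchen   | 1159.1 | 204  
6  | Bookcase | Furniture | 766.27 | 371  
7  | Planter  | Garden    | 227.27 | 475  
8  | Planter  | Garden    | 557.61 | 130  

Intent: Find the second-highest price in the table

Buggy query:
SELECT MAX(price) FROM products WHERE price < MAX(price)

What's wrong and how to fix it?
Bug: MAX(price) on the right of the comparison is an aggregate-in-WHERE error

Fix: Compute the overall MAX in a subquery, then take MAX of rows below it

Corrected query:
SELECT MAX(price) FROM products WHERE price < (SELECT MAX(price) FROM products)

Result:
MAX(price)
----------
814.86    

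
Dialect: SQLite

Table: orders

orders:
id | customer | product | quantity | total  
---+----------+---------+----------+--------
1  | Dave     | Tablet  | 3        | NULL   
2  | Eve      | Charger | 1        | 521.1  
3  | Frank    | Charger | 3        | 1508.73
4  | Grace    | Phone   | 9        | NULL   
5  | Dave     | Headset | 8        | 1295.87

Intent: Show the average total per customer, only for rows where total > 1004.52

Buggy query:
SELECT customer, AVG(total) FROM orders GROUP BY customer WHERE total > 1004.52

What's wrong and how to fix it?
Bug: WHERE cannot follow GROUP BY

Fix: Place WHERE between FROM and GROUP BY

Corrected query:
SELECT customer, AVG(total) FROM orders WHERE total > 1004.52 GROUP BY customer

Result:
customer | AVG(total)
---------+-----------
Dave     | 1295.87   
Frank    | 1508.73   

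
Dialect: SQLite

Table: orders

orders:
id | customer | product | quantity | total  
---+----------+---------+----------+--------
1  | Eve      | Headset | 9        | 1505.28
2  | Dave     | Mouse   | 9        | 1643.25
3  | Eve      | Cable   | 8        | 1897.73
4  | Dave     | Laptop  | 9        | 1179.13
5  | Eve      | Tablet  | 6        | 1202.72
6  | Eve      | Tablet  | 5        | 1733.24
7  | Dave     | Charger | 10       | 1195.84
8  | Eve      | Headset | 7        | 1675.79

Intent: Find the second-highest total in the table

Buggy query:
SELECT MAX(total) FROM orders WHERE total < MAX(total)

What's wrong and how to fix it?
Bug: The inner MAX is an aggregate inside WHERE, which is not allowed

Fix: Compute the overall MAX in a subquery, then take MAX of rows below it

Corrected query:
SELECT MAX(total) FROM orders WHERE total < (SELECT MAX(total) FROM orders)

Result:
MAX(total)
----------
1733.24   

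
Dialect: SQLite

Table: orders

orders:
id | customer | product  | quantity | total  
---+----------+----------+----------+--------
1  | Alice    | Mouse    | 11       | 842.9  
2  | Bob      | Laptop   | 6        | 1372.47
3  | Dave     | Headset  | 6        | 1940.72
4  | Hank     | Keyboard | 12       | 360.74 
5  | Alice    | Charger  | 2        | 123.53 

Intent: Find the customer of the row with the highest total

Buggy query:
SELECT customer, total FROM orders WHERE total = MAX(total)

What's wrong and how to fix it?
Bug: WHERE is evaluated per row; an aggregate over the whole table isn't defined there

Fix: Use a subquery: WHERE total = (SELECT MAX(total) FROM orders)

Corrected query:
SELECT customer, total FROM orders WHERE total = (SELECT MAX(total) FROM orders)

Result:
customer | total  
---------+--------
Dave     | 1940.72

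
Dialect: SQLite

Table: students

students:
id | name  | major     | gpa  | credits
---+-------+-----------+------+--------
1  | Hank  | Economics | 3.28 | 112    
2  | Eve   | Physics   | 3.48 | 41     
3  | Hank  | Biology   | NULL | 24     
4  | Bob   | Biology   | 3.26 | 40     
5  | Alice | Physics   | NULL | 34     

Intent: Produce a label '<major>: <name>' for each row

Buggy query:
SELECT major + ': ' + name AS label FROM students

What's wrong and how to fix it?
Bug: SQLite uses || for string concatenation; + coerces text to numbers (yielding 0)

Fix: Replace + with || to concatenate text

Corrected query:
SELECT major || ': ' || name AS label FROM students

Result:
label          
---------------
Economics: Hank
Physics: Eve   
Biology: Hank  
Biology: Bob   
Physics: Alice 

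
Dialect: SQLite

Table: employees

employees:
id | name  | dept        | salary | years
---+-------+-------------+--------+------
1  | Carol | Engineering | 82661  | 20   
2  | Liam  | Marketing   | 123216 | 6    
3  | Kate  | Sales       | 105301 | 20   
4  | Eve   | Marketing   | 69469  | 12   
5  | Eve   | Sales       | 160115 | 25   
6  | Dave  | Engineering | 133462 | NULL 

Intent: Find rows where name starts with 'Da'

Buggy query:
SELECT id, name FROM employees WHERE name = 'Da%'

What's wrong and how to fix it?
Bug: '=' compares the literal string including the % character; pattern matching needs LIKE

Fix: Use LIKE for wildcard pattern matching

Corrected query:
SELECT id, name FROM employees WHERE name LIKE 'Da%'

Result:
id | name
---+-----
6  | Dave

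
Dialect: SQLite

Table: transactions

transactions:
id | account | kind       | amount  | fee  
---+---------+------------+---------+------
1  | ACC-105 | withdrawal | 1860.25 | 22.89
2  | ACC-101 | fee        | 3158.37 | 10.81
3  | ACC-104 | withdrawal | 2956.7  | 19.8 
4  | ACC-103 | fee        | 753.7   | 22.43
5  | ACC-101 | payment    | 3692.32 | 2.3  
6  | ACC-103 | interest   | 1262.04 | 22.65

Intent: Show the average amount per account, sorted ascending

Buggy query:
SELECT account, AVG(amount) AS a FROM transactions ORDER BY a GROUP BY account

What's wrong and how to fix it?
Bug: GROUP BY must precede ORDER BY

Fix: Move ORDER BY to the end, after GROUP BY

Corrected query:
SELECT account, AVG(amount) AS a FROM transactions GROUP BY account ORDER BY a

Result:
account | a       
--------+---------
ACC-103 | 1007.87 
ACC-105 | 1860.25 
ACC-104 | 2956.7  
ACC-101 | 3425.345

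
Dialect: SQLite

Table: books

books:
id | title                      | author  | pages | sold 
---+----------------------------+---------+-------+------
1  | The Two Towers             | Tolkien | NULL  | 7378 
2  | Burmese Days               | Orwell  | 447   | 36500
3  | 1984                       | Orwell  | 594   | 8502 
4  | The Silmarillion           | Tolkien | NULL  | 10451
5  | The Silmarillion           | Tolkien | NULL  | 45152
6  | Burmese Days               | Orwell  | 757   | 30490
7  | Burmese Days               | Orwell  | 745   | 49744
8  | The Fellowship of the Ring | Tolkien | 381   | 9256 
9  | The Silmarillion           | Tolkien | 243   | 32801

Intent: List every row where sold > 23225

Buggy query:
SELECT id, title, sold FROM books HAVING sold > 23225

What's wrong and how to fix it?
Bug: This is a non-aggregate query (no GROUP BY, no aggregates), so in SQLite the HAVING clause is invalid here; a row-level condition belongs in WHERE

Fix: Use WHERE for row-level filtering

Corrected query:
SELECT id, title, sold FROM books WHERE sold > 23225

Result:
id | title            | sold 
---+------------------+------
2  | Burmese Days     | 36500
5  | The Silmarillion | 45152
6  | Burmese Days     | 30490
7  | Burmese Days     | 49744
9  | The Silmarillion | 32801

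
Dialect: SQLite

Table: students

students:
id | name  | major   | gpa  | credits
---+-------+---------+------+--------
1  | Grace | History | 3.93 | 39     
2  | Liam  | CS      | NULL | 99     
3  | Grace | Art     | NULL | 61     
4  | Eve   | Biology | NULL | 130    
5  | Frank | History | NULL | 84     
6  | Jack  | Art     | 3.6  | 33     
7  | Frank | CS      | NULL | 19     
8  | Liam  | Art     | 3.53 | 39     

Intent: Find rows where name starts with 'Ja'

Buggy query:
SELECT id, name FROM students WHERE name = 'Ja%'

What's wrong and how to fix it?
Bug: '=' compares the literal string including the % character; pattern matching needs LIKE

Fix: Replace '=' with LIKE so 'Ja%' is treated as a pattern

Corrected query:
SELECT id, name FROM students WHERE name LIKE 'Ja%'

Result:
id | name
---+-----
6  | Jack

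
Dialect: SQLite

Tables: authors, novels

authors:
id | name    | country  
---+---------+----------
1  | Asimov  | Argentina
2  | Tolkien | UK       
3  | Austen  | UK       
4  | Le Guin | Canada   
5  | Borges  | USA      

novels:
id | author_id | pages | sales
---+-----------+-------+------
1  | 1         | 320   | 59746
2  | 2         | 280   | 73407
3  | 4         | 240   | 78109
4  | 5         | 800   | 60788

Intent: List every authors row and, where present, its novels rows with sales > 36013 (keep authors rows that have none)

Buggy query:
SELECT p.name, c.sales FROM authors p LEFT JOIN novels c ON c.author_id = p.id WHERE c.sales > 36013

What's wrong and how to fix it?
Bug: Filtering c.sales in WHERE discards the NULL rows produced by LEFT JOIN, turning it into an inner join

Fix: Move the right-table condition into the ON clause so unmatched parents are kept

Corrected query:
SELECT p.name, c.sales FROM authors p LEFT JOIN novels c ON c.author_id = p.id AND c.sales > 36013

Result:
name    | sales
--------+------
Asimov  | 59746
Tolkien | 73407
Austen  | NULL 
Le Guin | 78109
Borges  | 60788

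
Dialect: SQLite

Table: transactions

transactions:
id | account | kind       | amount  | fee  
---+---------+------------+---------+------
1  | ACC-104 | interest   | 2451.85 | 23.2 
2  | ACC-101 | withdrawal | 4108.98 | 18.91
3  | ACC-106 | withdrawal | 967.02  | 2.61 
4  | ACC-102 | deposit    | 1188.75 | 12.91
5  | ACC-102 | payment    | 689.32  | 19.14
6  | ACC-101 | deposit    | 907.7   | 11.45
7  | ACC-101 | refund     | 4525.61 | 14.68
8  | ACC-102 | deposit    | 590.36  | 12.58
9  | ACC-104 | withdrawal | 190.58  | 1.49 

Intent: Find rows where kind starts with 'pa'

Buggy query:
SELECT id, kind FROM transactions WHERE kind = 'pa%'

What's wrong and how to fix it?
Bug: '=' compares the literal string including the % character; pattern matching needs LIKE

Fix: Replace '=' with LIKE so 'pa%' is treated as a pattern

Corrected query:
SELECT id, kind FROM transactions WHERE kind LIKE 'pa%'

Result:
id | kind   
---+--------
5  | payment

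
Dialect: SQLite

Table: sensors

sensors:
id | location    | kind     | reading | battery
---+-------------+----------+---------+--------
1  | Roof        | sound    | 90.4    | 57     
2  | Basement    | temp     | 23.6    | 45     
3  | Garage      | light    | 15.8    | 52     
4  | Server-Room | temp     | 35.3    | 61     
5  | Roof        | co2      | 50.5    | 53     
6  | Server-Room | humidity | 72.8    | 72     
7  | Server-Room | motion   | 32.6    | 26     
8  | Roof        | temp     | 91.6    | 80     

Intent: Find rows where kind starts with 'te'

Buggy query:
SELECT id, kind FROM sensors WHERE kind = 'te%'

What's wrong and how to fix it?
Bug: Wildcards only work with LIKE; '=' treats '%' as a literal character

Fix: Use LIKE for wildcard pattern matching

Corrected query:
SELECT id, kind FROM sensors WHERE kind LIKE 'te%'

Result:
id | kind
---+-----
2  | temp
4  | temp
8  | temp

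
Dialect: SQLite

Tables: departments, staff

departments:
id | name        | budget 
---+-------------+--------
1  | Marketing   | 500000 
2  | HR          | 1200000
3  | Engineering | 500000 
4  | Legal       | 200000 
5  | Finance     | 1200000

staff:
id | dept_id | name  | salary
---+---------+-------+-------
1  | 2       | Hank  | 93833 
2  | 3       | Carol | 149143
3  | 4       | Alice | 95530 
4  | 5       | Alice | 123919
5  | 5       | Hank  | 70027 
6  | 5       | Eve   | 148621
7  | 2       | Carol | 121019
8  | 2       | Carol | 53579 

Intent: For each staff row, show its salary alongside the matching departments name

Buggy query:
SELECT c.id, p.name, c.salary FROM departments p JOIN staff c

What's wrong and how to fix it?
Bug: Missing join condition: each staff row is matched to all departments rows instead of just its own

Fix: Specify the join condition linking the foreign key to the parent id

Corrected query:
SELECT c.id, p.name, c.salary FROM departments p JOIN staff c ON c.dept_id = p.id

Result:
id | name        | salary
---+-------------+-------
1  | HR          | 93833 
2  | Engineering | 149143
3  | Legal       | 95530 
4  | Finance     | 123919
5  | Finance     | 70027 
6  | Finance     | 148621
7  | HR          | 121019
8  | HR          | 53579 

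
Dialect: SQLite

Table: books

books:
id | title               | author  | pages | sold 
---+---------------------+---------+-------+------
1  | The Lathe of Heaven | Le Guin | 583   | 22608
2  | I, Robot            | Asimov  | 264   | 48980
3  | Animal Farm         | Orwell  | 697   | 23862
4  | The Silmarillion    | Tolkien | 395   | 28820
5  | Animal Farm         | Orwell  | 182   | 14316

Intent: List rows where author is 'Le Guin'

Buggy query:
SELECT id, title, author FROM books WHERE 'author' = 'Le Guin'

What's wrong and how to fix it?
Bug: 'author' in single quotes is a string literal, not the column; the comparison is literal-vs-literal and never true

Fix: Remove the quotes around the column name (or use double quotes for an identifier)

Corrected query:
SELECT id, title, author FROM books WHERE author = 'Le Guin'

Result:
id | title               | author 
---+---------------------+--------
1  | The Lathe of Heaven | Le Guin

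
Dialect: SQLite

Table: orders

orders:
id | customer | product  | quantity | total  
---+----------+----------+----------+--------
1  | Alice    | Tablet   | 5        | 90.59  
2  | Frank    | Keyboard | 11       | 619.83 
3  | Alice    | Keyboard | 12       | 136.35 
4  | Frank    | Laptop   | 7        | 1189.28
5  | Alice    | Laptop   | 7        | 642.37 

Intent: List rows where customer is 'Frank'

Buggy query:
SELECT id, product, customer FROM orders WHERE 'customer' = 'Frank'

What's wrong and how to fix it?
Bug: 'customer' in single quotes is a string literal, not the column; the comparison is literal-vs-literal and never true

Fix: Remove the quotes around the column name (or use double quotes for an identifier)

Corrected query:
SELECT id, product, customer FROM orders WHERE customer = 'Frank'

Result:
id | product  | customer
---+----------+---------
2  | Keyboard | Frank   
4  | Laptop   | Frank   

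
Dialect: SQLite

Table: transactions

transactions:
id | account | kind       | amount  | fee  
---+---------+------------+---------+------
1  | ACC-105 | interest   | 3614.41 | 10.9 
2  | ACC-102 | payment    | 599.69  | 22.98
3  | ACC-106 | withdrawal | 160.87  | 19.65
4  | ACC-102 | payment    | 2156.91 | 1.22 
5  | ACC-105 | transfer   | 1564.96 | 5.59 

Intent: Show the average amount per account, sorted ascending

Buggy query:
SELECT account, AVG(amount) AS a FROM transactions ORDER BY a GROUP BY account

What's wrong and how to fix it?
Bug: ORDER BY appears before GROUP BY; SQL clause order requires GROUP BY first

Fix: Reorder: SELECT … FROM … GROUP BY … ORDER BY …

Corrected query:
SELECT account, AVG(amount) AS a FROM transactions GROUP BY account ORDER BY a

Result:
account | a       
--------+---------
ACC-106 | 160.87  
ACC-102 | 1378.3  
ACC-105 | 2589.685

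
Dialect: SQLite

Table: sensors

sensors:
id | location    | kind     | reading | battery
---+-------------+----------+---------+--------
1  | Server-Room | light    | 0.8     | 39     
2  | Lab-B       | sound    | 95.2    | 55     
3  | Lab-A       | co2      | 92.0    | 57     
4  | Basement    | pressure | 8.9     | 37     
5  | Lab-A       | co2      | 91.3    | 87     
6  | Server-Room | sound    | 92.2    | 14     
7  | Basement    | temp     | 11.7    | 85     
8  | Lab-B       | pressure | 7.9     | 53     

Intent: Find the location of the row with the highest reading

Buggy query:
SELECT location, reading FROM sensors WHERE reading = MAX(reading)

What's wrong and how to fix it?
Bug: WHERE is evaluated per row; an aggregate over the whole table isn't defined there

Fix: Use a subquery: WHERE reading = (SELECT MAX(reading) FROM sensors)

Corrected query:
SELECT location, reading FROM sensors WHERE reading = (SELECT MAX(reading) FROM sensors)

Result:
location | reading
---------+--------
Lab-B    | 95.2   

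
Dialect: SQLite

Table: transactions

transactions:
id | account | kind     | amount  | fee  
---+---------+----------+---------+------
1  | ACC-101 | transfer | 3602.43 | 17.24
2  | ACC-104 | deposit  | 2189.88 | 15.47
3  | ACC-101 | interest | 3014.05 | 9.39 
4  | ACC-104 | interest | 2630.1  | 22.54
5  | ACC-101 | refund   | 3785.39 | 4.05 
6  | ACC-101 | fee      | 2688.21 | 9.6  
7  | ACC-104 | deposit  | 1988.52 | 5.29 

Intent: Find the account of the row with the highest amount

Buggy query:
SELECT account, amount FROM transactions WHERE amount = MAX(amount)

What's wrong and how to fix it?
Bug: WHERE is evaluated per row; an aggregate over the whole table isn't defined there

Fix: Use a subquery: WHERE amount = (SELECT MAX(amount) FROM transactions)

Corrected query:
SELECT account, amount FROM transactions WHERE amount = (SELECT MAX(amount) FROM transactions)

Result:
account | amount 
--------+--------
ACC-101 | 3785.39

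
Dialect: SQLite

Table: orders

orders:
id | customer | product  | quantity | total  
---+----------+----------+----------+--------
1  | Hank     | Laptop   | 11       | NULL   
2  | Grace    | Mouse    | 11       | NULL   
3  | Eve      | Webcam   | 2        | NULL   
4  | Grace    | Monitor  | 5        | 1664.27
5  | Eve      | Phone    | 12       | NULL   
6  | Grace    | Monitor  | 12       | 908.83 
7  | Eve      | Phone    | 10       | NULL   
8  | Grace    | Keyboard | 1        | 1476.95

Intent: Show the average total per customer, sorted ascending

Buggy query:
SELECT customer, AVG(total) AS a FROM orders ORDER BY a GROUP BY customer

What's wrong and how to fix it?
Bug: ORDER BY appears before GROUP BY; SQL clause order requires GROUP BY first

Fix: Move ORDER BY to the end, after GROUP BY

Corrected query:
SELECT customer, AVG(total) AS a FROM orders GROUP BY customer ORDER BY a

Result:
customer | a          
---------+------------
Eve      | NULL       
Hank     | NULL       
Grace    | 1350.016667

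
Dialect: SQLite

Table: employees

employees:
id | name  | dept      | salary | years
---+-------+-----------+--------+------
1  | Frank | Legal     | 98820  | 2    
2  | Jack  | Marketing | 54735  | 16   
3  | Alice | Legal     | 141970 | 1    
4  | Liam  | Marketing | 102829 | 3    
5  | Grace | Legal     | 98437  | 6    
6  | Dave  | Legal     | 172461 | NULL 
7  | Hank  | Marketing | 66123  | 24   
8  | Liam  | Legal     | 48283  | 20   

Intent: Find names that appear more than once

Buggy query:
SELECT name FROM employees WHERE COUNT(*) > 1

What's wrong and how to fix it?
Bug: COUNT(*) is an aggregate and cannot be used in WHERE

Fix: Group first, then use HAVING for the count condition

Corrected query:
SELECT name FROM employees GROUP BY name HAVING COUNT(*) > 1

Result:
name
----
Liam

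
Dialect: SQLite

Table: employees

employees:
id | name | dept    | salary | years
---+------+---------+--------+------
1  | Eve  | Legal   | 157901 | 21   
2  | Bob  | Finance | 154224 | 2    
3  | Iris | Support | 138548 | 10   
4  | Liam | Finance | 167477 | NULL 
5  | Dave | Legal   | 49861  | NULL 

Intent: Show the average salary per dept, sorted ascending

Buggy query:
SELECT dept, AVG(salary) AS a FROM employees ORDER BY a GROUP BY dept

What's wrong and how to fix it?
Bug: GROUP BY must precede ORDER BY

Fix: Move ORDER BY to the end, after GROUP BY

Corrected query:
SELECT dept, AVG(salary) AS a FROM employees GROUP BY dept ORDER BY a

Result:
dept    | a       
--------+---------
Legal   | 103881  
Support | 138548  
Finance | 160850.5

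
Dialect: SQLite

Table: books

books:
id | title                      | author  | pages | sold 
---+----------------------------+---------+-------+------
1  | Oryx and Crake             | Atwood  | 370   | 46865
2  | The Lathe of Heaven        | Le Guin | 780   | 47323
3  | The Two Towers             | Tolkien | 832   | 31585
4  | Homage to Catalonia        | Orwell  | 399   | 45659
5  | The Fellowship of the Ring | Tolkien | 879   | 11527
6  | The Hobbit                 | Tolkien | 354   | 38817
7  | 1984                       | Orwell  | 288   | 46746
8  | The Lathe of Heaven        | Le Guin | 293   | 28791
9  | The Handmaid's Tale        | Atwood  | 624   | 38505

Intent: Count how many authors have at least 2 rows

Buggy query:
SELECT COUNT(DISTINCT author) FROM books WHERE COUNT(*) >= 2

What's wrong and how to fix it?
Bug: WHERE filters individual rows, not groups, so a group-level COUNT is invalid there

Fix: Group first with HAVING COUNT(*) >= 2, then COUNT the resulting groups

Corrected query:
SELECT COUNT(*) FROM (SELECT author FROM books GROUP BY author HAVING COUNT(*) >= 2)

Result:
COUNT(*)
--------
4       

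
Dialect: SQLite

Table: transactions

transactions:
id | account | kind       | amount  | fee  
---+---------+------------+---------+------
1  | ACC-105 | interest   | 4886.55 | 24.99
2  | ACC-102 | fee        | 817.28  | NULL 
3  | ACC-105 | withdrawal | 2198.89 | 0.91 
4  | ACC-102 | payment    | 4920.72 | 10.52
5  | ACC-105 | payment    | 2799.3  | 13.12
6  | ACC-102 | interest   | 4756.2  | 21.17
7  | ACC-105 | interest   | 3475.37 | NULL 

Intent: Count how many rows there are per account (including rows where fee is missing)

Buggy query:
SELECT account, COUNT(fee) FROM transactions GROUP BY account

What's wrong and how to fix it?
Bug: COUNT(column) counts non-NULL values only; rows with NULL fee aren't counted

Fix: Replace COUNT(fee) with COUNT(*)

Corrected query:
SELECT account, COUNT(*) FROM transactions GROUP BY account

Result:
account | COUNT(*)
--------+---------
ACC-102 | 3       
ACC-105 | 4       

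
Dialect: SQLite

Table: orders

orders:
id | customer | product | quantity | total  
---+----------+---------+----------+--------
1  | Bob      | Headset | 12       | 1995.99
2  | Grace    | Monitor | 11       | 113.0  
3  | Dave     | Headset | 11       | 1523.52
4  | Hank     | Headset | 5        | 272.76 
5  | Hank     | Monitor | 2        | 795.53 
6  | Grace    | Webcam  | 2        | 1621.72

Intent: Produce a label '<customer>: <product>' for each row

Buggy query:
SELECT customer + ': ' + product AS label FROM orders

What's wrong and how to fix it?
Bug: '+' is numeric addition; on text columns SQLite converts them to 0 instead of concatenating

Fix: Replace + with || to concatenate text

Corrected query:
SELECT customer || ': ' || product AS label FROM orders

Result:
label         
--------------
Bob: Headset  
Grace: Monitor
Dave: Headset 
Hank: Headset 
Hank: Monitor 
Grace: Webcam 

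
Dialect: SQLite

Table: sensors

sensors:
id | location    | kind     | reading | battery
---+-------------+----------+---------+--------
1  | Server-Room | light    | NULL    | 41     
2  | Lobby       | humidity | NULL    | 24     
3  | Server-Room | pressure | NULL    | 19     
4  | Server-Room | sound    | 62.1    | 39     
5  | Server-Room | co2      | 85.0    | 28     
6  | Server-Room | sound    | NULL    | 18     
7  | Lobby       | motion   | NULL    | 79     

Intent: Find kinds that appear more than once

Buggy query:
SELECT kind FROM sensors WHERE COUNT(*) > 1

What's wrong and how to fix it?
Bug: COUNT(*) is an aggregate and cannot be used in WHERE

Fix: GROUP BY kind, then filter groups with HAVING COUNT(*) > 1

Corrected query:
SELECT kind FROM sensors GROUP BY kind HAVING COUNT(*) > 1

Result:
kind 
-----
sound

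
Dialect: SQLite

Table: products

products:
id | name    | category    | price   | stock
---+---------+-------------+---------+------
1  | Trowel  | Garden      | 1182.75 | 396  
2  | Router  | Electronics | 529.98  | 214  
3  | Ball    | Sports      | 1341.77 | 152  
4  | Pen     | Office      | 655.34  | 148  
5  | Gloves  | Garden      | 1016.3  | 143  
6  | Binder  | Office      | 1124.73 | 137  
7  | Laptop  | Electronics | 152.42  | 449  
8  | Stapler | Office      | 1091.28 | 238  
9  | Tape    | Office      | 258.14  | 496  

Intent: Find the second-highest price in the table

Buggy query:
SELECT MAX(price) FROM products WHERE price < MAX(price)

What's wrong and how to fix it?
Bug: The inner MAX is an aggregate inside WHERE, which is not allowed

Fix: Compute the overall MAX in a subquery, then take MAX of rows below it

Corrected query:
SELECT MAX(price) FROM products WHERE price < (SELECT MAX(price) FROM products)

Result:
MAX(price)
----------
1182.75   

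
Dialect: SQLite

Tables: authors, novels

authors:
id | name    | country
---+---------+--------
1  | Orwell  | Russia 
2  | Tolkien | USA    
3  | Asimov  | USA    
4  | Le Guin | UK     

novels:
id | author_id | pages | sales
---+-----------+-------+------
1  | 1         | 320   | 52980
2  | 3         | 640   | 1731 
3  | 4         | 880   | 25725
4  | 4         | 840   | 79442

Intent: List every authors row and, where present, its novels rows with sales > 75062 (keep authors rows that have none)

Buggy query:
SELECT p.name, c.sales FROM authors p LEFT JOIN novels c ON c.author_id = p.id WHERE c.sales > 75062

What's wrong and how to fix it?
Bug: A WHERE condition on the right-hand table after LEFT JOIN drops unmatched parents

Fix: Put 'c.sales > 75062' in the JOIN's ON clause instead of WHERE

Corrected query:
SELECT p.name, c.sales FROM authors p LEFT JOIN novels c ON c.author_id = p.id AND c.sales > 75062

Result:
name    | sales
--------+------
Orwell  | NULL 
Tolkien | NULL 
Asimov  | NULL 
Le Guin | 79442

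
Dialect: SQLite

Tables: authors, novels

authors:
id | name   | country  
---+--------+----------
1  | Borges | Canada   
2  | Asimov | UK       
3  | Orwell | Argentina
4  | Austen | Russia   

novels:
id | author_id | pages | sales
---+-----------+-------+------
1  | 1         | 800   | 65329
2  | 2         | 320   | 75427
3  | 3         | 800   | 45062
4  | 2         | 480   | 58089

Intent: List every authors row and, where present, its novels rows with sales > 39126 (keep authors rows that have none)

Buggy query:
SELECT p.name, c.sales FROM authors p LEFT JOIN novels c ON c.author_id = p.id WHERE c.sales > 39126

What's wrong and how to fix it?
Bug: A WHERE condition on the right-hand table after LEFT JOIN drops unmatched parents

Fix: Move the right-table condition into the ON clause so unmatched parents are kept

Corrected query:
SELECT p.name, c.sales FROM authors p LEFT JOIN novels c ON c.author_id = p.id AND c.sales > 39126

Result:
name   | sales
-------+------
Borges | 65329
Asimov | 58089
Asimov | 75427
Orwell | 45062
Austen | NULL 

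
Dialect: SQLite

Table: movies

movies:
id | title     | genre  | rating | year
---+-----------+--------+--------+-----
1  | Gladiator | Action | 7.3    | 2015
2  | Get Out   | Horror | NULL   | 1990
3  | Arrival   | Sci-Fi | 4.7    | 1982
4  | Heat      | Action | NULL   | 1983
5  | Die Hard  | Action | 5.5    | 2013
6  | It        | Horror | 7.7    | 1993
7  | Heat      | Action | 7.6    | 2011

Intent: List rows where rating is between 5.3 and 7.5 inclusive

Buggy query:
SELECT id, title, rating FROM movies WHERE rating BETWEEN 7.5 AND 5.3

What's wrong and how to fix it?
Bug: BETWEEN expects the lower bound first; with 7.5 AND 5.3 the range is empty

Fix: Swap the bounds so the smaller value comes first

Corrected query:
SELECT id, title, rating FROM movies WHERE rating BETWEEN 5.3 AND 7.5

Result:
id | title     | rating
---+-----------+-------
1  | Gladiator | 7.3   
5  | Die Hard  | 5.5   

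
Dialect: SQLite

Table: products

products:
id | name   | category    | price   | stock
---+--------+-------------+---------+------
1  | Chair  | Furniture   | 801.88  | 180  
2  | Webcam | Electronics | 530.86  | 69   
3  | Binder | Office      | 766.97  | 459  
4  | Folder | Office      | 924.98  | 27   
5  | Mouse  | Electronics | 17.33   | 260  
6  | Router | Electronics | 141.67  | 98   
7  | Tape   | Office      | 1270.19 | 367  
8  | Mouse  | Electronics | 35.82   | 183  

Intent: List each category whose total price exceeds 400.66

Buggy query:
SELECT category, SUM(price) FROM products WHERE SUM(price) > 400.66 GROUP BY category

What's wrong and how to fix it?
Bug: SUM(price) is an aggregate, but WHERE filters rows before aggregation

Fix: Use HAVING (which filters groups after aggregation) instead of WHERE

Corrected query:
SELECT category, SUM(price) FROM products GROUP BY category HAVING SUM(price) > 400.66

Result:
category    | SUM(price)
------------+-----------
Electronics | 725.68    
Furniture   | 801.88    
Office      | 2962.14   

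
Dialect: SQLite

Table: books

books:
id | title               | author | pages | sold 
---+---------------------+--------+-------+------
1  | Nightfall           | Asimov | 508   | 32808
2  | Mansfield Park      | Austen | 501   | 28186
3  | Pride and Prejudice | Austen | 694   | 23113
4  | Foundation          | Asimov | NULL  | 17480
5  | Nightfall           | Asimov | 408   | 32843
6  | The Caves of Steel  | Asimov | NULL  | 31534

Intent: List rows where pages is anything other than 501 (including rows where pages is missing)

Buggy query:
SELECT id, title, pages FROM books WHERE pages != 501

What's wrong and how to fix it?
Bug: 'pages != 501' is unknown when pages is NULL, so NULL rows are silently excluded

Fix: Add an explicit OR pages IS NULL to include the missing-value rows

Corrected query:
SELECT id, title, pages FROM books WHERE pages != 501 OR pages IS NULL

Result:
id | title               | pages
---+---------------------+------
1  | Nightfall           | 508  
3  | Pride and Prejudice | 694  
4  | Foundation          | NULL 
5  | Nightfall           | 408  
6  | The Caves of Steel  | NULL 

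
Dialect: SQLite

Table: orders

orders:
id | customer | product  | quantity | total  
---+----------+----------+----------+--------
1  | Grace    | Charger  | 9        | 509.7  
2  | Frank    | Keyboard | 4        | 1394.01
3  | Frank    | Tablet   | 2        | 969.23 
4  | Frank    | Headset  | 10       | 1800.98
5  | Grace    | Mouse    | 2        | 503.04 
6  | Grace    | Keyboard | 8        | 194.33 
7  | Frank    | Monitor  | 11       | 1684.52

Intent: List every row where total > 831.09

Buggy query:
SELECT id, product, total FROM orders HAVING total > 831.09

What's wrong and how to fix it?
Bug: HAVING filters the output of aggregation, but this query has no GROUP BY and no aggregate functions, so SQLite rejects it (HAVING clause on a non-aggregate query); the condition here is per row

Fix: Use WHERE for row-level filtering

Corrected query:
SELECT id, product, total FROM orders WHERE total > 831.09

Result:
id | product  | total  
---+----------+--------
2  | Keyboard | 1394.01
3  | Tablet   | 969.23 
4  | Headset  | 1800.98
7  | Monitor  | 1684.52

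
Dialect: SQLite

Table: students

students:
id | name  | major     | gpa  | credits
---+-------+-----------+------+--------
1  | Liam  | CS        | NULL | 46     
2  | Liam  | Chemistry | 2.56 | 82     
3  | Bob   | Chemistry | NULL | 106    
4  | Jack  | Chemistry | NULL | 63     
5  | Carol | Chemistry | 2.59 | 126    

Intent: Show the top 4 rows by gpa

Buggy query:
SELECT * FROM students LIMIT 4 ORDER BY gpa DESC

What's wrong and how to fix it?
Bug: LIMIT must come after ORDER BY

Fix: Sort with ORDER BY, then apply LIMIT

Corrected query:
SELECT * FROM students ORDER BY gpa DESC LIMIT 4

Result:
id | name  | major     | gpa  | credits
---+-------+-----------+------+--------
5  | Carol | Chemistry | 2.59 | 126    
2  | Liam  | Chemistry | 2.56 | 82     
1  | Liam  | CS        | NULL | 46     
3  | Bob   | Chemistry | NULL | 106    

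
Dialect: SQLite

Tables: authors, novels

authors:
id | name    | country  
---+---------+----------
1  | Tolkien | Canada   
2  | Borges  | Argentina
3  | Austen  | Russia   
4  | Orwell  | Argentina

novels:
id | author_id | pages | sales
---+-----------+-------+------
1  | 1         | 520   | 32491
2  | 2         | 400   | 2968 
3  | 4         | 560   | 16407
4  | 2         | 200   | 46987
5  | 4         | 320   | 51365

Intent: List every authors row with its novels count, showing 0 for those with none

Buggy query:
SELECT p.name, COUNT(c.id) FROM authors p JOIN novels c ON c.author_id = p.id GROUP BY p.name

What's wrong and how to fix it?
Bug: An inner join excludes parents with zero children

Fix: Switch to LEFT JOIN to retain unmatched parent rows

Corrected query:
SELECT p.name, COUNT(c.id) FROM authors p LEFT JOIN novels c ON c.author_id = p.id GROUP BY p.name

Result:
name    | COUNT(c.id)
--------+------------
Austen  | 0          
Borges  | 2          
Orwell  | 2          
Tolkien | 1          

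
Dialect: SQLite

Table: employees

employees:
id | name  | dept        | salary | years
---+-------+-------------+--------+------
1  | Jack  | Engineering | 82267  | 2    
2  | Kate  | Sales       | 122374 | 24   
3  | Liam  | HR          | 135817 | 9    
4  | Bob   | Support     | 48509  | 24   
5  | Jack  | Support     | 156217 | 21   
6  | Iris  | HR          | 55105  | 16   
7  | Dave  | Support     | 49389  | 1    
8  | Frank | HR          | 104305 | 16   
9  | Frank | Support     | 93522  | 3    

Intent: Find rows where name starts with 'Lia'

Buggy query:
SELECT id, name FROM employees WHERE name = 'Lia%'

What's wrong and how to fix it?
Bug: '=' compares the literal string including the % character; pattern matching needs LIKE

Fix: Use LIKE for wildcard pattern matching

Corrected query:
SELECT id, name FROM employees WHERE name LIKE 'Lia%'

Result:
id | name
---+-----
3  | Liam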